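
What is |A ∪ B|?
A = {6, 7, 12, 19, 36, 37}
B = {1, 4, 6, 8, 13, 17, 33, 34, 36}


Set A = {6, 7, 12, 19, 36, 37}, |A| = 6
Set B = {1, 4, 6, 8, 13, 17, 33, 34, 36}, |B| = 9
A ∩ B = {6, 36}, |A ∩ B| = 2
|A ∪ B| = |A| + |B| - |A ∩ B| = 6 + 9 - 2 = 13

13


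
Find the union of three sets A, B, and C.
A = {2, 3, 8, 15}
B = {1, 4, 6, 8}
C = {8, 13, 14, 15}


Set A = {2, 3, 8, 15}
Set B = {1, 4, 6, 8}
Set C = {8, 13, 14, 15}
First, A ∪ B = {1, 2, 3, 4, 6, 8, 15}
Then, (A ∪ B) ∪ C = {1, 2, 3, 4, 6, 8, 13, 14, 15}

{1, 2, 3, 4, 6, 8, 13, 14, 15}


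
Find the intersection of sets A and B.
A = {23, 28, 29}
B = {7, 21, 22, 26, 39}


Set A = {23, 28, 29}
Set B = {7, 21, 22, 26, 39}
A ∩ B includes only elements in both sets.
Check each element of A against B:
23 ✗, 28 ✗, 29 ✗
A ∩ B = {}

{}


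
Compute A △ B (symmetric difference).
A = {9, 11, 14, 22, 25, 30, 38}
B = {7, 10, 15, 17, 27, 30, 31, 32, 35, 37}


Set A = {9, 11, 14, 22, 25, 30, 38}
Set B = {7, 10, 15, 17, 27, 30, 31, 32, 35, 37}
A △ B = (A \ B) ∪ (B \ A)
Elements in A but not B: {9, 11, 14, 22, 25, 38}
Elements in B but not A: {7, 10, 15, 17, 27, 31, 32, 35, 37}
A △ B = {7, 9, 10, 11, 14, 15, 17, 22, 25, 27, 31, 32, 35, 37, 38}

{7, 9, 10, 11, 14, 15, 17, 22, 25, 27, 31, 32, 35, 37, 38}


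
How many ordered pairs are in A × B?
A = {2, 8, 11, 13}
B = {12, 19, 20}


Set A = {2, 8, 11, 13} has 4 elements.
Set B = {12, 19, 20} has 3 elements.
|A × B| = |A| × |B| = 4 × 3 = 12

12


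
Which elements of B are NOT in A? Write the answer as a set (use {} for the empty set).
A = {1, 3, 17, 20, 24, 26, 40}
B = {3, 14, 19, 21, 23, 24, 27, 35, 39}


Set A = {1, 3, 17, 20, 24, 26, 40}
Set B = {3, 14, 19, 21, 23, 24, 27, 35, 39}
Check each element of B against A:
3 ∈ A, 14 ∉ A (include), 19 ∉ A (include), 21 ∉ A (include), 23 ∉ A (include), 24 ∈ A, 27 ∉ A (include), 35 ∉ A (include), 39 ∉ A (include)
Elements of B not in A: {14, 19, 21, 23, 27, 35, 39}

{14, 19, 21, 23, 27, 35, 39}


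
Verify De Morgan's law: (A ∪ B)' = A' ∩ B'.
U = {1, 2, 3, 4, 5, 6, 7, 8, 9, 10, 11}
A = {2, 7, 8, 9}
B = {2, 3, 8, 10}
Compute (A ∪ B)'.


U = {1, 2, 3, 4, 5, 6, 7, 8, 9, 10, 11}
A = {2, 7, 8, 9}, B = {2, 3, 8, 10}
A ∪ B = {2, 3, 7, 8, 9, 10}
(A ∪ B)' = U \ (A ∪ B) = {1, 4, 5, 6, 11}
Verification via A' ∩ B': A' = {1, 3, 4, 5, 6, 10, 11}, B' = {1, 4, 5, 6, 7, 9, 11}
A' ∩ B' = {1, 4, 5, 6, 11} ✓

{1, 4, 5, 6, 11}


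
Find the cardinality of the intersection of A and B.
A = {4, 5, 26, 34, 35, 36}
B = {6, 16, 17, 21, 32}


Set A = {4, 5, 26, 34, 35, 36}
Set B = {6, 16, 17, 21, 32}
A ∩ B = {}
|A ∩ B| = 0

0


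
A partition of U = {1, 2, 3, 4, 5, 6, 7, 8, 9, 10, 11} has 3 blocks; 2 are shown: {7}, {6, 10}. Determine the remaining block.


U = {1, 2, 3, 4, 5, 6, 7, 8, 9, 10, 11}
Shown blocks: {7}, {6, 10}
A partition's blocks are pairwise disjoint and cover U, so the missing block = U \ (union of shown blocks).
Union of shown blocks: {6, 7, 10}
Missing block = U \ (union) = {1, 2, 3, 4, 5, 8, 9, 11}

{1, 2, 3, 4, 5, 8, 9, 11}


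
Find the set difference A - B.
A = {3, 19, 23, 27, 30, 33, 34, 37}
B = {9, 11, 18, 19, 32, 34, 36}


Set A = {3, 19, 23, 27, 30, 33, 34, 37}
Set B = {9, 11, 18, 19, 32, 34, 36}
A \ B includes elements in A that are not in B.
Check each element of A:
3 (not in B, keep), 19 (in B, remove), 23 (not in B, keep), 27 (not in B, keep), 30 (not in B, keep), 33 (not in B, keep), 34 (in B, remove), 37 (not in B, keep)
A \ B = {3, 23, 27, 30, 33, 37}

{3, 23, 27, 30, 33, 37}


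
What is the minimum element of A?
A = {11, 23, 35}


Set A = {11, 23, 35}
Elements in ascending order: 11, 23, 35
The smallest element is 11.

11


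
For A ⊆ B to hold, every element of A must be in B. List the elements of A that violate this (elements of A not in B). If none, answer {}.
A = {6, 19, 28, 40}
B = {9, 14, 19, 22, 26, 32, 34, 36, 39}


Set A = {6, 19, 28, 40}
Set B = {9, 14, 19, 22, 26, 32, 34, 36, 39}
Check each element of A against B:
6 ∉ B (include), 19 ∈ B, 28 ∉ B (include), 40 ∉ B (include)
Elements of A not in B: {6, 28, 40}

{6, 28, 40}


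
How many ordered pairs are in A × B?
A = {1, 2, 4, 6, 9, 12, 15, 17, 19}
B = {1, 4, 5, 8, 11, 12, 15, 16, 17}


Set A = {1, 2, 4, 6, 9, 12, 15, 17, 19} has 9 elements.
Set B = {1, 4, 5, 8, 11, 12, 15, 16, 17} has 9 elements.
|A × B| = |A| × |B| = 9 × 9 = 81

81


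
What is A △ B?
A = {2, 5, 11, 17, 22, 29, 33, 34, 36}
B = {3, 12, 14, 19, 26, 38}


Set A = {2, 5, 11, 17, 22, 29, 33, 34, 36}
Set B = {3, 12, 14, 19, 26, 38}
A △ B = (A \ B) ∪ (B \ A)
Elements in A but not B: {2, 5, 11, 17, 22, 29, 33, 34, 36}
Elements in B but not A: {3, 12, 14, 19, 26, 38}
A △ B = {2, 3, 5, 11, 12, 14, 17, 19, 22, 26, 29, 33, 34, 36, 38}

{2, 3, 5, 11, 12, 14, 17, 19, 22, 26, 29, 33, 34, 36, 38}


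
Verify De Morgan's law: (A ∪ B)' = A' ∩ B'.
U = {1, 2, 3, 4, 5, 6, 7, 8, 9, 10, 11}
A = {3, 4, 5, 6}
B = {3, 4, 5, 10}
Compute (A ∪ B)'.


U = {1, 2, 3, 4, 5, 6, 7, 8, 9, 10, 11}
A = {3, 4, 5, 6}, B = {3, 4, 5, 10}
A ∪ B = {3, 4, 5, 6, 10}
(A ∪ B)' = U \ (A ∪ B) = {1, 2, 7, 8, 9, 11}
Verification via A' ∩ B': A' = {1, 2, 7, 8, 9, 10, 11}, B' = {1, 2, 6, 7, 8, 9, 11}
A' ∩ B' = {1, 2, 7, 8, 9, 11} ✓

{1, 2, 7, 8, 9, 11}


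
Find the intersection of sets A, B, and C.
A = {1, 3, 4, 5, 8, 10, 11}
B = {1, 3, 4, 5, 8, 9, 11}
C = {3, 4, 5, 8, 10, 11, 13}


Set A = {1, 3, 4, 5, 8, 10, 11}
Set B = {1, 3, 4, 5, 8, 9, 11}
Set C = {3, 4, 5, 8, 10, 11, 13}
First, A ∩ B = {1, 3, 4, 5, 8, 11}
Then, (A ∩ B) ∩ C = {3, 4, 5, 8, 11}

{3, 4, 5, 8, 11}


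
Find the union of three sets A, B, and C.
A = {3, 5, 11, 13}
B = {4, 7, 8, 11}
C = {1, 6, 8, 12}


Set A = {3, 5, 11, 13}
Set B = {4, 7, 8, 11}
Set C = {1, 6, 8, 12}
First, A ∪ B = {3, 4, 5, 7, 8, 11, 13}
Then, (A ∪ B) ∪ C = {1, 3, 4, 5, 6, 7, 8, 11, 12, 13}

{1, 3, 4, 5, 6, 7, 8, 11, 12, 13}


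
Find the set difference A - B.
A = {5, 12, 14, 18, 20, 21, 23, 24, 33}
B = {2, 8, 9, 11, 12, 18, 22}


Set A = {5, 12, 14, 18, 20, 21, 23, 24, 33}
Set B = {2, 8, 9, 11, 12, 18, 22}
A \ B includes elements in A that are not in B.
Check each element of A:
5 (not in B, keep), 12 (in B, remove), 14 (not in B, keep), 18 (in B, remove), 20 (not in B, keep), 21 (not in B, keep), 23 (not in B, keep), 24 (not in B, keep), 33 (not in B, keep)
A \ B = {5, 14, 20, 21, 23, 24, 33}

{5, 14, 20, 21, 23, 24, 33}


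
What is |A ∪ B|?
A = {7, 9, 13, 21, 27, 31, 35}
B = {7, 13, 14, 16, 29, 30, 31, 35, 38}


Set A = {7, 9, 13, 21, 27, 31, 35}, |A| = 7
Set B = {7, 13, 14, 16, 29, 30, 31, 35, 38}, |B| = 9
A ∩ B = {7, 13, 31, 35}, |A ∩ B| = 4
|A ∪ B| = |A| + |B| - |A ∩ B| = 7 + 9 - 4 = 12

12


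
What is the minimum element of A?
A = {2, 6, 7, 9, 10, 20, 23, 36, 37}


Set A = {2, 6, 7, 9, 10, 20, 23, 36, 37}
Elements in ascending order: 2, 6, 7, 9, 10, 20, 23, 36, 37
The smallest element is 2.

2


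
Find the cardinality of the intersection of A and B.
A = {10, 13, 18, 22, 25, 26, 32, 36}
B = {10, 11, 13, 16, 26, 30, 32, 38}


Set A = {10, 13, 18, 22, 25, 26, 32, 36}
Set B = {10, 11, 13, 16, 26, 30, 32, 38}
A ∩ B = {10, 13, 26, 32}
|A ∩ B| = 4

4


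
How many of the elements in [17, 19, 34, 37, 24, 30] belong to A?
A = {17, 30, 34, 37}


Set A = {17, 30, 34, 37}
Candidates: [17, 19, 34, 37, 24, 30]
Check each candidate:
17 ∈ A, 19 ∉ A, 34 ∈ A, 37 ∈ A, 24 ∉ A, 30 ∈ A
Count of candidates in A: 4

4


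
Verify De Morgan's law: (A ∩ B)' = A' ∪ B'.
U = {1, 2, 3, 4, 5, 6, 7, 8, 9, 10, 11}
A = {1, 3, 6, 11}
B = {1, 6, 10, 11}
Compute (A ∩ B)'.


U = {1, 2, 3, 4, 5, 6, 7, 8, 9, 10, 11}
A = {1, 3, 6, 11}, B = {1, 6, 10, 11}
A ∩ B = {1, 6, 11}
(A ∩ B)' = U \ (A ∩ B) = {2, 3, 4, 5, 7, 8, 9, 10}
Verification via A' ∪ B': A' = {2, 4, 5, 7, 8, 9, 10}, B' = {2, 3, 4, 5, 7, 8, 9}
A' ∪ B' = {2, 3, 4, 5, 7, 8, 9, 10} ✓

{2, 3, 4, 5, 7, 8, 9, 10}


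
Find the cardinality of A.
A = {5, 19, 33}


Set A = {5, 19, 33}
Listing elements: 5, 19, 33
Counting: 3 elements
|A| = 3

3


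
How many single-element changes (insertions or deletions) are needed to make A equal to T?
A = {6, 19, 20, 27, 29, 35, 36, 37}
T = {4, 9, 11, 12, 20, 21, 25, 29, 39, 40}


Set A = {6, 19, 20, 27, 29, 35, 36, 37}
Set T = {4, 9, 11, 12, 20, 21, 25, 29, 39, 40}
Elements to remove from A (in A, not in T): {6, 19, 27, 35, 36, 37} → 6 removals
Elements to add to A (in T, not in A): {4, 9, 11, 12, 21, 25, 39, 40} → 8 additions
Total edits = 6 + 8 = 14

14


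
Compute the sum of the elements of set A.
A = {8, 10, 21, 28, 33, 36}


Set A = {8, 10, 21, 28, 33, 36}
Sum = 8 + 10 + 21 + 28 + 33 + 36 = 136

136


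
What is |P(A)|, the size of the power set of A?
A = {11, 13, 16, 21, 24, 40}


Set A = {11, 13, 16, 21, 24, 40}
|A| = 6
The power set P(A) contains all subsets of A.
|P(A)| = 2^|A| = 2^6 = 64

64


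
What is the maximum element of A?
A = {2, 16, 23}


Set A = {2, 16, 23}
Elements in ascending order: 2, 16, 23
The largest element is 23.

23


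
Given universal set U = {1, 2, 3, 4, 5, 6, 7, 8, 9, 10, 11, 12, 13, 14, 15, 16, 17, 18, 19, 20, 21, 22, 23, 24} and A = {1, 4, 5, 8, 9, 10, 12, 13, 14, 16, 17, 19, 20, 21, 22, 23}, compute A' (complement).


Universal set U = {1, 2, 3, 4, 5, 6, 7, 8, 9, 10, 11, 12, 13, 14, 15, 16, 17, 18, 19, 20, 21, 22, 23, 24}
Set A = {1, 4, 5, 8, 9, 10, 12, 13, 14, 16, 17, 19, 20, 21, 22, 23}
A' = U \ A = elements in U but not in A
Checking each element of U:
1 (in A, exclude), 2 (not in A, include), 3 (not in A, include), 4 (in A, exclude), 5 (in A, exclude), 6 (not in A, include), 7 (not in A, include), 8 (in A, exclude), 9 (in A, exclude), 10 (in A, exclude), 11 (not in A, include), 12 (in A, exclude), 13 (in A, exclude), 14 (in A, exclude), 15 (not in A, include), 16 (in A, exclude), 17 (in A, exclude), 18 (not in A, include), 19 (in A, exclude), 20 (in A, exclude), 21 (in A, exclude), 22 (in A, exclude), 23 (in A, exclude), 24 (not in A, include)
A' = {2, 3, 6, 7, 11, 15, 18, 24}

{2, 3, 6, 7, 11, 15, 18, 24}


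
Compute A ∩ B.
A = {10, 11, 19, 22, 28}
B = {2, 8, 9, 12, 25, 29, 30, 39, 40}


Set A = {10, 11, 19, 22, 28}
Set B = {2, 8, 9, 12, 25, 29, 30, 39, 40}
A ∩ B includes only elements in both sets.
Check each element of A against B:
10 ✗, 11 ✗, 19 ✗, 22 ✗, 28 ✗
A ∩ B = {}

{}


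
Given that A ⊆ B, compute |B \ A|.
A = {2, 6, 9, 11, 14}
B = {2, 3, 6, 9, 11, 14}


Set A = {2, 6, 9, 11, 14}, |A| = 5
Set B = {2, 3, 6, 9, 11, 14}, |B| = 6
Since A ⊆ B: B \ A = {3}
|B| - |A| = 6 - 5 = 1

1


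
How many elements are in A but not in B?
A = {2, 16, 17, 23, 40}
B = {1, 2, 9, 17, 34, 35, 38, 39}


Set A = {2, 16, 17, 23, 40}
Set B = {1, 2, 9, 17, 34, 35, 38, 39}
A \ B = {16, 23, 40}
|A \ B| = 3

3


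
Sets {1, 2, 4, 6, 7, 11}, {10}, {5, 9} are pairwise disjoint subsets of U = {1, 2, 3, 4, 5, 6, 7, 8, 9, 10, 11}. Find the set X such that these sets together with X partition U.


U = {1, 2, 3, 4, 5, 6, 7, 8, 9, 10, 11}
Shown blocks: {1, 2, 4, 6, 7, 11}, {10}, {5, 9}
A partition's blocks are pairwise disjoint and cover U, so the missing block = U \ (union of shown blocks).
Union of shown blocks: {1, 2, 4, 5, 6, 7, 9, 10, 11}
Missing block = U \ (union) = {3, 8}

{3, 8}


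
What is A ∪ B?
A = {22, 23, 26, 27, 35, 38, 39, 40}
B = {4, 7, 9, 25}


Set A = {22, 23, 26, 27, 35, 38, 39, 40}
Set B = {4, 7, 9, 25}
A ∪ B includes all elements in either set.
Elements from A: {22, 23, 26, 27, 35, 38, 39, 40}
Elements from B not already included: {4, 7, 9, 25}
A ∪ B = {4, 7, 9, 22, 23, 25, 26, 27, 35, 38, 39, 40}

{4, 7, 9, 22, 23, 25, 26, 27, 35, 38, 39, 40}


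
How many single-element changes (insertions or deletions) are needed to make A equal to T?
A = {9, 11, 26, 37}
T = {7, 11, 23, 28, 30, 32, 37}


Set A = {9, 11, 26, 37}
Set T = {7, 11, 23, 28, 30, 32, 37}
Elements to remove from A (in A, not in T): {9, 26} → 2 removals
Elements to add to A (in T, not in A): {7, 23, 28, 30, 32} → 5 additions
Total edits = 2 + 5 = 7

7


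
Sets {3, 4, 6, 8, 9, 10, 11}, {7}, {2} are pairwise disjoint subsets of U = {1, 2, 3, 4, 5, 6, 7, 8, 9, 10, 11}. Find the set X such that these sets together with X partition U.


U = {1, 2, 3, 4, 5, 6, 7, 8, 9, 10, 11}
Shown blocks: {3, 4, 6, 8, 9, 10, 11}, {7}, {2}
A partition's blocks are pairwise disjoint and cover U, so the missing block = U \ (union of shown blocks).
Union of shown blocks: {2, 3, 4, 6, 7, 8, 9, 10, 11}
Missing block = U \ (union) = {1, 5}

{1, 5}


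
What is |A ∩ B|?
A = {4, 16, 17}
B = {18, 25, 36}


Set A = {4, 16, 17}
Set B = {18, 25, 36}
A ∩ B = {}
|A ∩ B| = 0

0


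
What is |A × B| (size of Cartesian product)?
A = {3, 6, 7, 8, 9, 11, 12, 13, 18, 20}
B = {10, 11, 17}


Set A = {3, 6, 7, 8, 9, 11, 12, 13, 18, 20} has 10 elements.
Set B = {10, 11, 17} has 3 elements.
|A × B| = |A| × |B| = 10 × 3 = 30

30


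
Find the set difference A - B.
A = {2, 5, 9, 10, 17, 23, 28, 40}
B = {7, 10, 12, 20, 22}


Set A = {2, 5, 9, 10, 17, 23, 28, 40}
Set B = {7, 10, 12, 20, 22}
A \ B includes elements in A that are not in B.
Check each element of A:
2 (not in B, keep), 5 (not in B, keep), 9 (not in B, keep), 10 (in B, remove), 17 (not in B, keep), 23 (not in B, keep), 28 (not in B, keep), 40 (not in B, keep)
A \ B = {2, 5, 9, 17, 23, 28, 40}

{2, 5, 9, 17, 23, 28, 40}


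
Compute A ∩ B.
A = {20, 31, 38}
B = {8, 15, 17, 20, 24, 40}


Set A = {20, 31, 38}
Set B = {8, 15, 17, 20, 24, 40}
A ∩ B includes only elements in both sets.
Check each element of A against B:
20 ✓, 31 ✗, 38 ✗
A ∩ B = {20}

{20}


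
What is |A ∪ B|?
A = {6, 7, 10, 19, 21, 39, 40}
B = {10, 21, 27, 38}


Set A = {6, 7, 10, 19, 21, 39, 40}, |A| = 7
Set B = {10, 21, 27, 38}, |B| = 4
A ∩ B = {10, 21}, |A ∩ B| = 2
|A ∪ B| = |A| + |B| - |A ∩ B| = 7 + 4 - 2 = 9

9


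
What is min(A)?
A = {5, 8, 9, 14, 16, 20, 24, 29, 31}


Set A = {5, 8, 9, 14, 16, 20, 24, 29, 31}
Elements in ascending order: 5, 8, 9, 14, 16, 20, 24, 29, 31
The smallest element is 5.

5


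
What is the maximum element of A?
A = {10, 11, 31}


Set A = {10, 11, 31}
Elements in ascending order: 10, 11, 31
The largest element is 31.

31


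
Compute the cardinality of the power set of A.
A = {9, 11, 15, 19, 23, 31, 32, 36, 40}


Set A = {9, 11, 15, 19, 23, 31, 32, 36, 40}
|A| = 9
The power set P(A) contains all subsets of A.
|P(A)| = 2^|A| = 2^9 = 512

512


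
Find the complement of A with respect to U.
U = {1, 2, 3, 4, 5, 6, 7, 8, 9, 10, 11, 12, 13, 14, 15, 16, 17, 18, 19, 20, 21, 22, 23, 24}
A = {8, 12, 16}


Universal set U = {1, 2, 3, 4, 5, 6, 7, 8, 9, 10, 11, 12, 13, 14, 15, 16, 17, 18, 19, 20, 21, 22, 23, 24}
Set A = {8, 12, 16}
A' = U \ A = elements in U but not in A
Checking each element of U:
1 (not in A, include), 2 (not in A, include), 3 (not in A, include), 4 (not in A, include), 5 (not in A, include), 6 (not in A, include), 7 (not in A, include), 8 (in A, exclude), 9 (not in A, include), 10 (not in A, include), 11 (not in A, include), 12 (in A, exclude), 13 (not in A, include), 14 (not in A, include), 15 (not in A, include), 16 (in A, exclude), 17 (not in A, include), 18 (not in A, include), 19 (not in A, include), 20 (not in A, include), 21 (not in A, include), 22 (not in A, include), 23 (not in A, include), 24 (not in A, include)
A' = {1, 2, 3, 4, 5, 6, 7, 9, 10, 11, 13, 14, 15, 17, 18, 19, 20, 21, 22, 23, 24}

{1, 2, 3, 4, 5, 6, 7, 9, 10, 11, 13, 14, 15, 17, 18, 19, 20, 21, 22, 23, 24}


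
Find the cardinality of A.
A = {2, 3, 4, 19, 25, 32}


Set A = {2, 3, 4, 19, 25, 32}
Listing elements: 2, 3, 4, 19, 25, 32
Counting: 6 elements
|A| = 6

6


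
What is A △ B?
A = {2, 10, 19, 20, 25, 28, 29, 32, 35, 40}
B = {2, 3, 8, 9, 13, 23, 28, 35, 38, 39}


Set A = {2, 10, 19, 20, 25, 28, 29, 32, 35, 40}
Set B = {2, 3, 8, 9, 13, 23, 28, 35, 38, 39}
A △ B = (A \ B) ∪ (B \ A)
Elements in A but not B: {10, 19, 20, 25, 29, 32, 40}
Elements in B but not A: {3, 8, 9, 13, 23, 38, 39}
A △ B = {3, 8, 9, 10, 13, 19, 20, 23, 25, 29, 32, 38, 39, 40}

{3, 8, 9, 10, 13, 19, 20, 23, 25, 29, 32, 38, 39, 40}


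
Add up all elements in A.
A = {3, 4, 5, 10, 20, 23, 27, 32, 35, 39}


Set A = {3, 4, 5, 10, 20, 23, 27, 32, 35, 39}
Sum = 3 + 4 + 5 + 10 + 20 + 23 + 27 + 32 + 35 + 39 = 198

198


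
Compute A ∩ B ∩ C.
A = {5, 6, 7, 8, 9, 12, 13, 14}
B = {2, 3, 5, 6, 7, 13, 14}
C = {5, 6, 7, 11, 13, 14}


Set A = {5, 6, 7, 8, 9, 12, 13, 14}
Set B = {2, 3, 5, 6, 7, 13, 14}
Set C = {5, 6, 7, 11, 13, 14}
First, A ∩ B = {5, 6, 7, 13, 14}
Then, (A ∩ B) ∩ C = {5, 6, 7, 13, 14}

{5, 6, 7, 13, 14}


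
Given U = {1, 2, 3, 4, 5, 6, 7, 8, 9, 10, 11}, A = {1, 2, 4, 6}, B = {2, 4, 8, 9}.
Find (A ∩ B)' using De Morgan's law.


U = {1, 2, 3, 4, 5, 6, 7, 8, 9, 10, 11}
A = {1, 2, 4, 6}, B = {2, 4, 8, 9}
A ∩ B = {2, 4}
(A ∩ B)' = U \ (A ∩ B) = {1, 3, 5, 6, 7, 8, 9, 10, 11}
Verification via A' ∪ B': A' = {3, 5, 7, 8, 9, 10, 11}, B' = {1, 3, 5, 6, 7, 10, 11}
A' ∪ B' = {1, 3, 5, 6, 7, 8, 9, 10, 11} ✓

{1, 3, 5, 6, 7, 8, 9, 10, 11}


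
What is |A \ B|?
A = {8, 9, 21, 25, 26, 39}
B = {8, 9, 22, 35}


Set A = {8, 9, 21, 25, 26, 39}
Set B = {8, 9, 22, 35}
A \ B = {21, 25, 26, 39}
|A \ B| = 4

4


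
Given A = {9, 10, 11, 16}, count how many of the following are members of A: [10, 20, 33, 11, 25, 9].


Set A = {9, 10, 11, 16}
Candidates: [10, 20, 33, 11, 25, 9]
Check each candidate:
10 ∈ A, 20 ∉ A, 33 ∉ A, 11 ∈ A, 25 ∉ A, 9 ∈ A
Count of candidates in A: 3

3


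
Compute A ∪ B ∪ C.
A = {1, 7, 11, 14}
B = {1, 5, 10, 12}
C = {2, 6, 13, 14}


Set A = {1, 7, 11, 14}
Set B = {1, 5, 10, 12}
Set C = {2, 6, 13, 14}
First, A ∪ B = {1, 5, 7, 10, 11, 12, 14}
Then, (A ∪ B) ∪ C = {1, 2, 5, 6, 7, 10, 11, 12, 13, 14}

{1, 2, 5, 6, 7, 10, 11, 12, 13, 14}


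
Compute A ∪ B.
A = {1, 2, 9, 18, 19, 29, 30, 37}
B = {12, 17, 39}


Set A = {1, 2, 9, 18, 19, 29, 30, 37}
Set B = {12, 17, 39}
A ∪ B includes all elements in either set.
Elements from A: {1, 2, 9, 18, 19, 29, 30, 37}
Elements from B not already included: {12, 17, 39}
A ∪ B = {1, 2, 9, 12, 17, 18, 19, 29, 30, 37, 39}

{1, 2, 9, 12, 17, 18, 19, 29, 30, 37, 39}


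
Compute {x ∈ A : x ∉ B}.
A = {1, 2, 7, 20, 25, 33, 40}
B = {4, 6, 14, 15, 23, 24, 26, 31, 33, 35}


Set A = {1, 2, 7, 20, 25, 33, 40}
Set B = {4, 6, 14, 15, 23, 24, 26, 31, 33, 35}
Check each element of A against B:
1 ∉ B (include), 2 ∉ B (include), 7 ∉ B (include), 20 ∉ B (include), 25 ∉ B (include), 33 ∈ B, 40 ∉ B (include)
Elements of A not in B: {1, 2, 7, 20, 25, 40}

{1, 2, 7, 20, 25, 40}


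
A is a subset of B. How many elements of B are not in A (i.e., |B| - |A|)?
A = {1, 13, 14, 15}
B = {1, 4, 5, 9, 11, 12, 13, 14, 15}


Set A = {1, 13, 14, 15}, |A| = 4
Set B = {1, 4, 5, 9, 11, 12, 13, 14, 15}, |B| = 9
Since A ⊆ B: B \ A = {4, 5, 9, 11, 12}
|B| - |A| = 9 - 4 = 5

5


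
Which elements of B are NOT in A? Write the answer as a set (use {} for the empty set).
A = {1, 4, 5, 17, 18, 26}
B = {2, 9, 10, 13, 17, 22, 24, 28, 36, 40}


Set A = {1, 4, 5, 17, 18, 26}
Set B = {2, 9, 10, 13, 17, 22, 24, 28, 36, 40}
Check each element of B against A:
2 ∉ A (include), 9 ∉ A (include), 10 ∉ A (include), 13 ∉ A (include), 17 ∈ A, 22 ∉ A (include), 24 ∉ A (include), 28 ∉ A (include), 36 ∉ A (include), 40 ∉ A (include)
Elements of B not in A: {2, 9, 10, 13, 22, 24, 28, 36, 40}

{2, 9, 10, 13, 22, 24, 28, 36, 40}


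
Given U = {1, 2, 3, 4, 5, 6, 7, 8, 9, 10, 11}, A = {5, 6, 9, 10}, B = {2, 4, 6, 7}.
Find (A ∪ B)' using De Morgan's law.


U = {1, 2, 3, 4, 5, 6, 7, 8, 9, 10, 11}
A = {5, 6, 9, 10}, B = {2, 4, 6, 7}
A ∪ B = {2, 4, 5, 6, 7, 9, 10}
(A ∪ B)' = U \ (A ∪ B) = {1, 3, 8, 11}
Verification via A' ∩ B': A' = {1, 2, 3, 4, 7, 8, 11}, B' = {1, 3, 5, 8, 9, 10, 11}
A' ∩ B' = {1, 3, 8, 11} ✓

{1, 3, 8, 11}


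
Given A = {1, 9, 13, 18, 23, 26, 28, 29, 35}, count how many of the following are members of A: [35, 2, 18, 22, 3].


Set A = {1, 9, 13, 18, 23, 26, 28, 29, 35}
Candidates: [35, 2, 18, 22, 3]
Check each candidate:
35 ∈ A, 2 ∉ A, 18 ∈ A, 22 ∉ A, 3 ∉ A
Count of candidates in A: 2

2


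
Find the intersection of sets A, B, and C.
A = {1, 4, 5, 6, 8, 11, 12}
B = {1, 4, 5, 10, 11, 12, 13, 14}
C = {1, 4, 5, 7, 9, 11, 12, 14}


Set A = {1, 4, 5, 6, 8, 11, 12}
Set B = {1, 4, 5, 10, 11, 12, 13, 14}
Set C = {1, 4, 5, 7, 9, 11, 12, 14}
First, A ∩ B = {1, 4, 5, 11, 12}
Then, (A ∩ B) ∩ C = {1, 4, 5, 11, 12}

{1, 4, 5, 11, 12}


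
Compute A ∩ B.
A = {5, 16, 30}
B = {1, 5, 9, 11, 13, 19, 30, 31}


Set A = {5, 16, 30}
Set B = {1, 5, 9, 11, 13, 19, 30, 31}
A ∩ B includes only elements in both sets.
Check each element of A against B:
5 ✓, 16 ✗, 30 ✓
A ∩ B = {5, 30}

{5, 30}


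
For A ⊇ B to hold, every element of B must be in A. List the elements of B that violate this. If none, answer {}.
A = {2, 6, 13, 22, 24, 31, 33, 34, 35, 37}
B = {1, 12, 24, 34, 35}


Set A = {2, 6, 13, 22, 24, 31, 33, 34, 35, 37}
Set B = {1, 12, 24, 34, 35}
Check each element of B against A:
1 ∉ A (include), 12 ∉ A (include), 24 ∈ A, 34 ∈ A, 35 ∈ A
Elements of B not in A: {1, 12}

{1, 12}


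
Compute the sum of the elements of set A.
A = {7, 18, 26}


Set A = {7, 18, 26}
Sum = 7 + 18 + 26 = 51

51


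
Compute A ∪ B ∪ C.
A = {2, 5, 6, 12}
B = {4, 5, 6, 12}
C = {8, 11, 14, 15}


Set A = {2, 5, 6, 12}
Set B = {4, 5, 6, 12}
Set C = {8, 11, 14, 15}
First, A ∪ B = {2, 4, 5, 6, 12}
Then, (A ∪ B) ∪ C = {2, 4, 5, 6, 8, 11, 12, 14, 15}

{2, 4, 5, 6, 8, 11, 12, 14, 15}


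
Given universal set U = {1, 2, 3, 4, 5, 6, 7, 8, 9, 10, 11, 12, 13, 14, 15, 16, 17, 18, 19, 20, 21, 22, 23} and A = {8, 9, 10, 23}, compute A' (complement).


Universal set U = {1, 2, 3, 4, 5, 6, 7, 8, 9, 10, 11, 12, 13, 14, 15, 16, 17, 18, 19, 20, 21, 22, 23}
Set A = {8, 9, 10, 23}
A' = U \ A = elements in U but not in A
Checking each element of U:
1 (not in A, include), 2 (not in A, include), 3 (not in A, include), 4 (not in A, include), 5 (not in A, include), 6 (not in A, include), 7 (not in A, include), 8 (in A, exclude), 9 (in A, exclude), 10 (in A, exclude), 11 (not in A, include), 12 (not in A, include), 13 (not in A, include), 14 (not in A, include), 15 (not in A, include), 16 (not in A, include), 17 (not in A, include), 18 (not in A, include), 19 (not in A, include), 20 (not in A, include), 21 (not in A, include), 22 (not in A, include), 23 (in A, exclude)
A' = {1, 2, 3, 4, 5, 6, 7, 11, 12, 13, 14, 15, 16, 17, 18, 19, 20, 21, 22}

{1, 2, 3, 4, 5, 6, 7, 11, 12, 13, 14, 15, 16, 17, 18, 19, 20, 21, 22}


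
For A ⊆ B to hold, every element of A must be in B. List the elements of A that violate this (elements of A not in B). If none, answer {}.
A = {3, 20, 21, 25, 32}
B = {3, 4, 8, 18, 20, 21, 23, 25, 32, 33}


Set A = {3, 20, 21, 25, 32}
Set B = {3, 4, 8, 18, 20, 21, 23, 25, 32, 33}
Check each element of A against B:
3 ∈ B, 20 ∈ B, 21 ∈ B, 25 ∈ B, 32 ∈ B
Elements of A not in B: {}

{}


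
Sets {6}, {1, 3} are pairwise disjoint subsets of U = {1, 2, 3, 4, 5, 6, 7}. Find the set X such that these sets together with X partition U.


U = {1, 2, 3, 4, 5, 6, 7}
Shown blocks: {6}, {1, 3}
A partition's blocks are pairwise disjoint and cover U, so the missing block = U \ (union of shown blocks).
Union of shown blocks: {1, 3, 6}
Missing block = U \ (union) = {2, 4, 5, 7}

{2, 4, 5, 7}


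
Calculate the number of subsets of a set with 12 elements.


The set has 12 elements.
The power set contains all possible subsets.
|P(A)| = 2^|A| = 2^12 = 4096

4096


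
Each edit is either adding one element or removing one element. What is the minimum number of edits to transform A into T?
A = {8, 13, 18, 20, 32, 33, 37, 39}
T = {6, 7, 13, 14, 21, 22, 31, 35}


Set A = {8, 13, 18, 20, 32, 33, 37, 39}
Set T = {6, 7, 13, 14, 21, 22, 31, 35}
Elements to remove from A (in A, not in T): {8, 18, 20, 32, 33, 37, 39} → 7 removals
Elements to add to A (in T, not in A): {6, 7, 14, 21, 22, 31, 35} → 7 additions
Total edits = 7 + 7 = 14

14


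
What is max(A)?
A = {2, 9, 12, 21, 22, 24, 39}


Set A = {2, 9, 12, 21, 22, 24, 39}
Elements in ascending order: 2, 9, 12, 21, 22, 24, 39
The largest element is 39.

39


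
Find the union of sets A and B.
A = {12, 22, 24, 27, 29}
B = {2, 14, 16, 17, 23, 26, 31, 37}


Set A = {12, 22, 24, 27, 29}
Set B = {2, 14, 16, 17, 23, 26, 31, 37}
A ∪ B includes all elements in either set.
Elements from A: {12, 22, 24, 27, 29}
Elements from B not already included: {2, 14, 16, 17, 23, 26, 31, 37}
A ∪ B = {2, 12, 14, 16, 17, 22, 23, 24, 26, 27, 29, 31, 37}

{2, 12, 14, 16, 17, 22, 23, 24, 26, 27, 29, 31, 37}


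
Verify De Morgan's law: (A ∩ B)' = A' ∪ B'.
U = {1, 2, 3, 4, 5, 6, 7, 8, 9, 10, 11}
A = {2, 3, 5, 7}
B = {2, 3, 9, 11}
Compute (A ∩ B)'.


U = {1, 2, 3, 4, 5, 6, 7, 8, 9, 10, 11}
A = {2, 3, 5, 7}, B = {2, 3, 9, 11}
A ∩ B = {2, 3}
(A ∩ B)' = U \ (A ∩ B) = {1, 4, 5, 6, 7, 8, 9, 10, 11}
Verification via A' ∪ B': A' = {1, 4, 6, 8, 9, 10, 11}, B' = {1, 4, 5, 6, 7, 8, 10}
A' ∪ B' = {1, 4, 5, 6, 7, 8, 9, 10, 11} ✓

{1, 4, 5, 6, 7, 8, 9, 10, 11}


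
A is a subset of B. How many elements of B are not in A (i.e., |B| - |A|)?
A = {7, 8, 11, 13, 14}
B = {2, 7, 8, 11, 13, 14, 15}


Set A = {7, 8, 11, 13, 14}, |A| = 5
Set B = {2, 7, 8, 11, 13, 14, 15}, |B| = 7
Since A ⊆ B: B \ A = {2, 15}
|B| - |A| = 7 - 5 = 2

2


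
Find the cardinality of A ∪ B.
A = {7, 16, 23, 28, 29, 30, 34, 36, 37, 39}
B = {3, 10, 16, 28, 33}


Set A = {7, 16, 23, 28, 29, 30, 34, 36, 37, 39}, |A| = 10
Set B = {3, 10, 16, 28, 33}, |B| = 5
A ∩ B = {16, 28}, |A ∩ B| = 2
|A ∪ B| = |A| + |B| - |A ∩ B| = 10 + 5 - 2 = 13

13


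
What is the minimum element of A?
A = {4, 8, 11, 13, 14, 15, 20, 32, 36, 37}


Set A = {4, 8, 11, 13, 14, 15, 20, 32, 36, 37}
Elements in ascending order: 4, 8, 11, 13, 14, 15, 20, 32, 36, 37
The smallest element is 4.

4


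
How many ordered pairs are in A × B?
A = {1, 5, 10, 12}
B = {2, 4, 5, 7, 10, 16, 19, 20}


Set A = {1, 5, 10, 12} has 4 elements.
Set B = {2, 4, 5, 7, 10, 16, 19, 20} has 8 elements.
|A × B| = |A| × |B| = 4 × 8 = 32

32


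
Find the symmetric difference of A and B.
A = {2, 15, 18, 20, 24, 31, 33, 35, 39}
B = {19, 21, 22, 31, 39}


Set A = {2, 15, 18, 20, 24, 31, 33, 35, 39}
Set B = {19, 21, 22, 31, 39}
A △ B = (A \ B) ∪ (B \ A)
Elements in A but not B: {2, 15, 18, 20, 24, 33, 35}
Elements in B but not A: {19, 21, 22}
A △ B = {2, 15, 18, 19, 20, 21, 22, 24, 33, 35}

{2, 15, 18, 19, 20, 21, 22, 24, 33, 35}


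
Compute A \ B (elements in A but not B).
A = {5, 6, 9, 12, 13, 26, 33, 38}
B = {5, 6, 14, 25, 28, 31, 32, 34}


Set A = {5, 6, 9, 12, 13, 26, 33, 38}
Set B = {5, 6, 14, 25, 28, 31, 32, 34}
A \ B includes elements in A that are not in B.
Check each element of A:
5 (in B, remove), 6 (in B, remove), 9 (not in B, keep), 12 (not in B, keep), 13 (not in B, keep), 26 (not in B, keep), 33 (not in B, keep), 38 (not in B, keep)
A \ B = {9, 12, 13, 26, 33, 38}

{9, 12, 13, 26, 33, 38}


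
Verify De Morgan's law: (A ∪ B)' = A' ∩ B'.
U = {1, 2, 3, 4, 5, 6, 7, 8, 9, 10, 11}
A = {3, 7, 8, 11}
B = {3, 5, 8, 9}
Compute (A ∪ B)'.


U = {1, 2, 3, 4, 5, 6, 7, 8, 9, 10, 11}
A = {3, 7, 8, 11}, B = {3, 5, 8, 9}
A ∪ B = {3, 5, 7, 8, 9, 11}
(A ∪ B)' = U \ (A ∪ B) = {1, 2, 4, 6, 10}
Verification via A' ∩ B': A' = {1, 2, 4, 5, 6, 9, 10}, B' = {1, 2, 4, 6, 7, 10, 11}
A' ∩ B' = {1, 2, 4, 6, 10} ✓

{1, 2, 4, 6, 10}


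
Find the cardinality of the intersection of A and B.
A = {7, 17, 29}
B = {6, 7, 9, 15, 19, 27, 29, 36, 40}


Set A = {7, 17, 29}
Set B = {6, 7, 9, 15, 19, 27, 29, 36, 40}
A ∩ B = {7, 29}
|A ∩ B| = 2

2


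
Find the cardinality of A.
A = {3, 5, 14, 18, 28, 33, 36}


Set A = {3, 5, 14, 18, 28, 33, 36}
Listing elements: 3, 5, 14, 18, 28, 33, 36
Counting: 7 elements
|A| = 7

7


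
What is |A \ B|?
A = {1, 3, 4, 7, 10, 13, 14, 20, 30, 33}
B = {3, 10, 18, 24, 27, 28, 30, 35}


Set A = {1, 3, 4, 7, 10, 13, 14, 20, 30, 33}
Set B = {3, 10, 18, 24, 27, 28, 30, 35}
A \ B = {1, 4, 7, 13, 14, 20, 33}
|A \ B| = 7

7


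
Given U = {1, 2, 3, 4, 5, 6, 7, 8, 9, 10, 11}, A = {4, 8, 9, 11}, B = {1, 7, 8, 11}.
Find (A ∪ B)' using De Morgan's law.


U = {1, 2, 3, 4, 5, 6, 7, 8, 9, 10, 11}
A = {4, 8, 9, 11}, B = {1, 7, 8, 11}
A ∪ B = {1, 4, 7, 8, 9, 11}
(A ∪ B)' = U \ (A ∪ B) = {2, 3, 5, 6, 10}
Verification via A' ∩ B': A' = {1, 2, 3, 5, 6, 7, 10}, B' = {2, 3, 4, 5, 6, 9, 10}
A' ∩ B' = {2, 3, 5, 6, 10} ✓

{2, 3, 5, 6, 10}


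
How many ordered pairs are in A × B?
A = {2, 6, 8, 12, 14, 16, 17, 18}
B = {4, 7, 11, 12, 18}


Set A = {2, 6, 8, 12, 14, 16, 17, 18} has 8 elements.
Set B = {4, 7, 11, 12, 18} has 5 elements.
|A × B| = |A| × |B| = 8 × 5 = 40

40


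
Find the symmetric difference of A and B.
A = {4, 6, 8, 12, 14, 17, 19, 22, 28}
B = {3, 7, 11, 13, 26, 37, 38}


Set A = {4, 6, 8, 12, 14, 17, 19, 22, 28}
Set B = {3, 7, 11, 13, 26, 37, 38}
A △ B = (A \ B) ∪ (B \ A)
Elements in A but not B: {4, 6, 8, 12, 14, 17, 19, 22, 28}
Elements in B but not A: {3, 7, 11, 13, 26, 37, 38}
A △ B = {3, 4, 6, 7, 8, 11, 12, 13, 14, 17, 19, 22, 26, 28, 37, 38}

{3, 4, 6, 7, 8, 11, 12, 13, 14, 17, 19, 22, 26, 28, 37, 38}


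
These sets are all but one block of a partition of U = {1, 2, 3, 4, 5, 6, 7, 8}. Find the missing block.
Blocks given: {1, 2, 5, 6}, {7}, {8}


U = {1, 2, 3, 4, 5, 6, 7, 8}
Shown blocks: {1, 2, 5, 6}, {7}, {8}
A partition's blocks are pairwise disjoint and cover U, so the missing block = U \ (union of shown blocks).
Union of shown blocks: {1, 2, 5, 6, 7, 8}
Missing block = U \ (union) = {3, 4}

{3, 4}


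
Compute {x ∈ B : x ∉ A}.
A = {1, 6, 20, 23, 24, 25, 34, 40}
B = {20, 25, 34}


Set A = {1, 6, 20, 23, 24, 25, 34, 40}
Set B = {20, 25, 34}
Check each element of B against A:
20 ∈ A, 25 ∈ A, 34 ∈ A
Elements of B not in A: {}

{}


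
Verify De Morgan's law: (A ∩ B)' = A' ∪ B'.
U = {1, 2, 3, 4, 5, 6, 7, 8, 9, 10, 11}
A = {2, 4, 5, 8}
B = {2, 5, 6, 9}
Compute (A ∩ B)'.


U = {1, 2, 3, 4, 5, 6, 7, 8, 9, 10, 11}
A = {2, 4, 5, 8}, B = {2, 5, 6, 9}
A ∩ B = {2, 5}
(A ∩ B)' = U \ (A ∩ B) = {1, 3, 4, 6, 7, 8, 9, 10, 11}
Verification via A' ∪ B': A' = {1, 3, 6, 7, 9, 10, 11}, B' = {1, 3, 4, 7, 8, 10, 11}
A' ∪ B' = {1, 3, 4, 6, 7, 8, 9, 10, 11} ✓

{1, 3, 4, 6, 7, 8, 9, 10, 11}


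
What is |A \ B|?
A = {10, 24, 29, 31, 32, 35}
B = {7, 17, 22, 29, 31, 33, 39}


Set A = {10, 24, 29, 31, 32, 35}
Set B = {7, 17, 22, 29, 31, 33, 39}
A \ B = {10, 24, 32, 35}
|A \ B| = 4

4


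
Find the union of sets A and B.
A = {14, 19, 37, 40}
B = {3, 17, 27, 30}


Set A = {14, 19, 37, 40}
Set B = {3, 17, 27, 30}
A ∪ B includes all elements in either set.
Elements from A: {14, 19, 37, 40}
Elements from B not already included: {3, 17, 27, 30}
A ∪ B = {3, 14, 17, 19, 27, 30, 37, 40}

{3, 14, 17, 19, 27, 30, 37, 40}


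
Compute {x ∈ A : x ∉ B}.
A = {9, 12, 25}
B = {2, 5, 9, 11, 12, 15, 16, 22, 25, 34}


Set A = {9, 12, 25}
Set B = {2, 5, 9, 11, 12, 15, 16, 22, 25, 34}
Check each element of A against B:
9 ∈ B, 12 ∈ B, 25 ∈ B
Elements of A not in B: {}

{}


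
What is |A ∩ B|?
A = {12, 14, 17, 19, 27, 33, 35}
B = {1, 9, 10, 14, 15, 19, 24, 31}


Set A = {12, 14, 17, 19, 27, 33, 35}
Set B = {1, 9, 10, 14, 15, 19, 24, 31}
A ∩ B = {14, 19}
|A ∩ B| = 2

2


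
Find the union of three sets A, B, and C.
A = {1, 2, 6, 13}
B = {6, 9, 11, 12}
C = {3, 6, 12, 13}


Set A = {1, 2, 6, 13}
Set B = {6, 9, 11, 12}
Set C = {3, 6, 12, 13}
First, A ∪ B = {1, 2, 6, 9, 11, 12, 13}
Then, (A ∪ B) ∪ C = {1, 2, 3, 6, 9, 11, 12, 13}

{1, 2, 3, 6, 9, 11, 12, 13}


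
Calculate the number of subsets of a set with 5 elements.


The set has 5 elements.
The power set contains all possible subsets.
|P(A)| = 2^|A| = 2^5 = 32

32


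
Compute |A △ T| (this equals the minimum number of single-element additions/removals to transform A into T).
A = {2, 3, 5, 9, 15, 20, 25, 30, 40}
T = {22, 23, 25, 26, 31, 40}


Set A = {2, 3, 5, 9, 15, 20, 25, 30, 40}
Set T = {22, 23, 25, 26, 31, 40}
Elements to remove from A (in A, not in T): {2, 3, 5, 9, 15, 20, 30} → 7 removals
Elements to add to A (in T, not in A): {22, 23, 26, 31} → 4 additions
Total edits = 7 + 4 = 11

11


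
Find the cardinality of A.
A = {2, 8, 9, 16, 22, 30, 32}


Set A = {2, 8, 9, 16, 22, 30, 32}
Listing elements: 2, 8, 9, 16, 22, 30, 32
Counting: 7 elements
|A| = 7

7


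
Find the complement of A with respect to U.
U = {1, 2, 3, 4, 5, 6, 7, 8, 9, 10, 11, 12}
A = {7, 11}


Universal set U = {1, 2, 3, 4, 5, 6, 7, 8, 9, 10, 11, 12}
Set A = {7, 11}
A' = U \ A = elements in U but not in A
Checking each element of U:
1 (not in A, include), 2 (not in A, include), 3 (not in A, include), 4 (not in A, include), 5 (not in A, include), 6 (not in A, include), 7 (in A, exclude), 8 (not in A, include), 9 (not in A, include), 10 (not in A, include), 11 (in A, exclude), 12 (not in A, include)
A' = {1, 2, 3, 4, 5, 6, 8, 9, 10, 12}

{1, 2, 3, 4, 5, 6, 8, 9, 10, 12}


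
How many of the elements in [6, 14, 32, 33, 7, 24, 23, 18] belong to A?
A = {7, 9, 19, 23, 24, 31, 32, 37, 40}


Set A = {7, 9, 19, 23, 24, 31, 32, 37, 40}
Candidates: [6, 14, 32, 33, 7, 24, 23, 18]
Check each candidate:
6 ∉ A, 14 ∉ A, 32 ∈ A, 33 ∉ A, 7 ∈ A, 24 ∈ A, 23 ∈ A, 18 ∉ A
Count of candidates in A: 4

4


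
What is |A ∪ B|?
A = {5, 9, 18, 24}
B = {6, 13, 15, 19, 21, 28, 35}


Set A = {5, 9, 18, 24}, |A| = 4
Set B = {6, 13, 15, 19, 21, 28, 35}, |B| = 7
A ∩ B = {}, |A ∩ B| = 0
|A ∪ B| = |A| + |B| - |A ∩ B| = 4 + 7 - 0 = 11

11


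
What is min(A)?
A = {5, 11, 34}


Set A = {5, 11, 34}
Elements in ascending order: 5, 11, 34
The smallest element is 5.

5


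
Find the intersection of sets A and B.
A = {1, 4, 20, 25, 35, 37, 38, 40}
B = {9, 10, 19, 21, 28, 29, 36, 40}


Set A = {1, 4, 20, 25, 35, 37, 38, 40}
Set B = {9, 10, 19, 21, 28, 29, 36, 40}
A ∩ B includes only elements in both sets.
Check each element of A against B:
1 ✗, 4 ✗, 20 ✗, 25 ✗, 35 ✗, 37 ✗, 38 ✗, 40 ✓
A ∩ B = {40}

{40}


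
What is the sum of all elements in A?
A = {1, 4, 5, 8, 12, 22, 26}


Set A = {1, 4, 5, 8, 12, 22, 26}
Sum = 1 + 4 + 5 + 8 + 12 + 22 + 26 = 78

78


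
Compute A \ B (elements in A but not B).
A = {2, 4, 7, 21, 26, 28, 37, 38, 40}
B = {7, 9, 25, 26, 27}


Set A = {2, 4, 7, 21, 26, 28, 37, 38, 40}
Set B = {7, 9, 25, 26, 27}
A \ B includes elements in A that are not in B.
Check each element of A:
2 (not in B, keep), 4 (not in B, keep), 7 (in B, remove), 21 (not in B, keep), 26 (in B, remove), 28 (not in B, keep), 37 (not in B, keep), 38 (not in B, keep), 40 (not in B, keep)
A \ B = {2, 4, 21, 28, 37, 38, 40}

{2, 4, 21, 28, 37, 38, 40}


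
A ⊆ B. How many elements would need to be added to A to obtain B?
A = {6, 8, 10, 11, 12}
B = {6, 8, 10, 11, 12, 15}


Set A = {6, 8, 10, 11, 12}, |A| = 5
Set B = {6, 8, 10, 11, 12, 15}, |B| = 6
Since A ⊆ B: B \ A = {15}
|B| - |A| = 6 - 5 = 1

1


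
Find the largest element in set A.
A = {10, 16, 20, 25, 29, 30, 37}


Set A = {10, 16, 20, 25, 29, 30, 37}
Elements in ascending order: 10, 16, 20, 25, 29, 30, 37
The largest element is 37.

37


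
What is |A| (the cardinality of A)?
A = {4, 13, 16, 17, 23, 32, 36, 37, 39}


Set A = {4, 13, 16, 17, 23, 32, 36, 37, 39}
Listing elements: 4, 13, 16, 17, 23, 32, 36, 37, 39
Counting: 9 elements
|A| = 9

9


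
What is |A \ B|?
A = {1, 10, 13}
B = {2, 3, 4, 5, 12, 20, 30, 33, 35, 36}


Set A = {1, 10, 13}
Set B = {2, 3, 4, 5, 12, 20, 30, 33, 35, 36}
A \ B = {1, 10, 13}
|A \ B| = 3

3


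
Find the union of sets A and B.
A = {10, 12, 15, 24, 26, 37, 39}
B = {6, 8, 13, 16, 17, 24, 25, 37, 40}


Set A = {10, 12, 15, 24, 26, 37, 39}
Set B = {6, 8, 13, 16, 17, 24, 25, 37, 40}
A ∪ B includes all elements in either set.
Elements from A: {10, 12, 15, 24, 26, 37, 39}
Elements from B not already included: {6, 8, 13, 16, 17, 25, 40}
A ∪ B = {6, 8, 10, 12, 13, 15, 16, 17, 24, 25, 26, 37, 39, 40}

{6, 8, 10, 12, 13, 15, 16, 17, 24, 25, 26, 37, 39, 40}


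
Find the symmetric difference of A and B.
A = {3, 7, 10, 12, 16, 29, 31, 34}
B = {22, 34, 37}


Set A = {3, 7, 10, 12, 16, 29, 31, 34}
Set B = {22, 34, 37}
A △ B = (A \ B) ∪ (B \ A)
Elements in A but not B: {3, 7, 10, 12, 16, 29, 31}
Elements in B but not A: {22, 37}
A △ B = {3, 7, 10, 12, 16, 22, 29, 31, 37}

{3, 7, 10, 12, 16, 22, 29, 31, 37}


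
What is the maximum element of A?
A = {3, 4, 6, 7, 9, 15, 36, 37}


Set A = {3, 4, 6, 7, 9, 15, 36, 37}
Elements in ascending order: 3, 4, 6, 7, 9, 15, 36, 37
The largest element is 37.

37


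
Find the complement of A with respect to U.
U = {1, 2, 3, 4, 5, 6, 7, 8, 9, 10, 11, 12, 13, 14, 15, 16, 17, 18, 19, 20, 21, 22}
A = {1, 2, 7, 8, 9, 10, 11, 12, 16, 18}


Universal set U = {1, 2, 3, 4, 5, 6, 7, 8, 9, 10, 11, 12, 13, 14, 15, 16, 17, 18, 19, 20, 21, 22}
Set A = {1, 2, 7, 8, 9, 10, 11, 12, 16, 18}
A' = U \ A = elements in U but not in A
Checking each element of U:
1 (in A, exclude), 2 (in A, exclude), 3 (not in A, include), 4 (not in A, include), 5 (not in A, include), 6 (not in A, include), 7 (in A, exclude), 8 (in A, exclude), 9 (in A, exclude), 10 (in A, exclude), 11 (in A, exclude), 12 (in A, exclude), 13 (not in A, include), 14 (not in A, include), 15 (not in A, include), 16 (in A, exclude), 17 (not in A, include), 18 (in A, exclude), 19 (not in A, include), 20 (not in A, include), 21 (not in A, include), 22 (not in A, include)
A' = {3, 4, 5, 6, 13, 14, 15, 17, 19, 20, 21, 22}

{3, 4, 5, 6, 13, 14, 15, 17, 19, 20, 21, 22}


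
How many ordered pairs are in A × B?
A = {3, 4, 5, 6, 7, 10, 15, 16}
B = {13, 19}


Set A = {3, 4, 5, 6, 7, 10, 15, 16} has 8 elements.
Set B = {13, 19} has 2 elements.
|A × B| = |A| × |B| = 8 × 2 = 16

16


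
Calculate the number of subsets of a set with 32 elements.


The set has 32 elements.
The power set contains all possible subsets.
|P(A)| = 2^|A| = 2^32 = 4294967296

4294967296


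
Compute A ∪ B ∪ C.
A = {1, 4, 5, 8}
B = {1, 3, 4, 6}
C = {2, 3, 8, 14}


Set A = {1, 4, 5, 8}
Set B = {1, 3, 4, 6}
Set C = {2, 3, 8, 14}
First, A ∪ B = {1, 3, 4, 5, 6, 8}
Then, (A ∪ B) ∪ C = {1, 2, 3, 4, 5, 6, 8, 14}

{1, 2, 3, 4, 5, 6, 8, 14}


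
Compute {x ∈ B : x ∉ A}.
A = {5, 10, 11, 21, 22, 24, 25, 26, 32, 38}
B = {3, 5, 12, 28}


Set A = {5, 10, 11, 21, 22, 24, 25, 26, 32, 38}
Set B = {3, 5, 12, 28}
Check each element of B against A:
3 ∉ A (include), 5 ∈ A, 12 ∉ A (include), 28 ∉ A (include)
Elements of B not in A: {3, 12, 28}

{3, 12, 28}


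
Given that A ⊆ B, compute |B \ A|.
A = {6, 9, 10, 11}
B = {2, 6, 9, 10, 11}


Set A = {6, 9, 10, 11}, |A| = 4
Set B = {2, 6, 9, 10, 11}, |B| = 5
Since A ⊆ B: B \ A = {2}
|B| - |A| = 5 - 4 = 1

1


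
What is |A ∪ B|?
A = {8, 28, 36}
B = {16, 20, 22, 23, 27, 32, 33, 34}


Set A = {8, 28, 36}, |A| = 3
Set B = {16, 20, 22, 23, 27, 32, 33, 34}, |B| = 8
A ∩ B = {}, |A ∩ B| = 0
|A ∪ B| = |A| + |B| - |A ∩ B| = 3 + 8 - 0 = 11

11


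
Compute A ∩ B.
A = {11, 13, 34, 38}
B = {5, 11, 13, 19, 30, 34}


Set A = {11, 13, 34, 38}
Set B = {5, 11, 13, 19, 30, 34}
A ∩ B includes only elements in both sets.
Check each element of A against B:
11 ✓, 13 ✓, 34 ✓, 38 ✗
A ∩ B = {11, 13, 34}

{11, 13, 34}


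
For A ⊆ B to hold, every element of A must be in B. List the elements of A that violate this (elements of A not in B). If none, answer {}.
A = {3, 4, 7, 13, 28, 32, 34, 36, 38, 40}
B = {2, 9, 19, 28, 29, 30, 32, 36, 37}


Set A = {3, 4, 7, 13, 28, 32, 34, 36, 38, 40}
Set B = {2, 9, 19, 28, 29, 30, 32, 36, 37}
Check each element of A against B:
3 ∉ B (include), 4 ∉ B (include), 7 ∉ B (include), 13 ∉ B (include), 28 ∈ B, 32 ∈ B, 34 ∉ B (include), 36 ∈ B, 38 ∉ B (include), 40 ∉ B (include)
Elements of A not in B: {3, 4, 7, 13, 34, 38, 40}

{3, 4, 7, 13, 34, 38, 40}
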